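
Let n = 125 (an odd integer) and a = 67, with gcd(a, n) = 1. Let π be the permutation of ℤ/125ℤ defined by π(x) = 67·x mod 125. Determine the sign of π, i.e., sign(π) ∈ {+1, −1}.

Start at x=32: 32 → 19 → 23 → 41 → 122 → 49 → 33 → … (one orbit).
The orbit structure of x ↦ 67x mod 125: 4 orbits of sizes [100, 20, 4, 1].
Σ(ℓ_i−1) = 125−4 = 121; sign = (−1)^121 = -1.
Via Zolotarev, sign(π_{67}) = (67|125) = -1.

-1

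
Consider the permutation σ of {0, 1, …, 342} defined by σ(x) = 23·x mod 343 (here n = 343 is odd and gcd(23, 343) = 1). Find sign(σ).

Orbit of 57 under x↦23x: [57, 282, 312, 316, 65, 123, 85]… (length divides ord_343(23)).
Cycle lengths of π_23 on ℤ/343ℤ: [147, 147, 21, 21, 3, 3, 1]; 7 cycles in total.
Σ(ℓ_i−1) = 343−7 = 336; sign = (−1)^336 = +1.
Via Zolotarev, sign(π_{23}) = (23|343) = +1.

+1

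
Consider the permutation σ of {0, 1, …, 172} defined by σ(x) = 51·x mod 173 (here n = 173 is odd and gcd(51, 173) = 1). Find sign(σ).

Start at x=109: 109 → 23 → 135 → 138 → 118 → 136 → 16 → … (one orbit).
5 cycles of lengths [43, 43, 43, 43, 1].
With 5 cycles on 173 points, sign = (−1)^{173−5} = +1.
Via Zolotarev, sign(π_{51}) = (51|173) = +1.

+1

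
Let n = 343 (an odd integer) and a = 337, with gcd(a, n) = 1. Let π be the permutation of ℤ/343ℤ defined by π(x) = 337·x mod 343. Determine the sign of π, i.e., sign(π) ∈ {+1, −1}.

+1

Trace 106: π^k(106) = [106, 50, 43, 85, 176, 316, 162] for k=0..6.
π_337 has 19 disjoint cycles with lengths [49, 49, 49, 49, 49, 49, 7, 7, 7, 7, 7, 7, 1, 1, 1, 1, 1, 1, 1] on {0,…,342}.
343 − 19 = 324 transpositions; sign(π) = (−1)^324 = +1.
The Jacobi symbol (337|343) = +1 (Zolotarev) agrees.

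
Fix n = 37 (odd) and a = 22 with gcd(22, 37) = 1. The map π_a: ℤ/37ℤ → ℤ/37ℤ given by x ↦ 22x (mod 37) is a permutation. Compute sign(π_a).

Trace 27: π^k(27) = [27, 2, 7, 6, 21, 18, 26] for k=0..6.
The orbit structure of x ↦ 22x mod 37: 2 orbits of sizes [36, 1].
Σ(ℓ_i−1) = 37−2 = 35; sign = (−1)^35 = -1.
Via Zolotarev, sign(π_{22}) = (22|37) = -1.

-1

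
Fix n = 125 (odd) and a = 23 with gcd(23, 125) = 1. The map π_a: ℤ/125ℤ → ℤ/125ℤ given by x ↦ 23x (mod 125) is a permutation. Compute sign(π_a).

Trace 92: π^k(92) = [92, 116, 43, 114, 122, 56, 38] for k=0..6.
π_23 has 4 disjoint cycles with lengths [100, 20, 4, 1] on {0,…,124}.
125 − 4 = 121 transpositions; sign(π) = (−1)^121 = -1.
(23|125)_J = -1 (Zolotarev's lemma cross-check).

-1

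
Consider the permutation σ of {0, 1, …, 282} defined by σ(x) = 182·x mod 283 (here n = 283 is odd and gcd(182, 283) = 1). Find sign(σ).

-1

Orbit of 80 under x↦182x: [80, 127, 191, 236, 219, 238, 17]… (length divides ord_283(182)).
π_182 has 2 disjoint cycles with lengths [282, 1] on {0,…,282}.
Σ(ℓ_i−1) = 283−2 = 281; sign = (−1)^281 = -1.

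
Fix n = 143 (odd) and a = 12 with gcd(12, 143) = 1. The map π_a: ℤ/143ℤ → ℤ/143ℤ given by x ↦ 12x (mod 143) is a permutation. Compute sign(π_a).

Start at x=1: 1 → 12 → 1 (one orbit).
π_12 has 77 disjoint cycles with lengths [2, 2, 2, 2, 2, 2, 2, 2, 2, 2, 2, 2, 2, 2, 2, 2, 2, 2, 2, 2, 2, 2, 2, 2, 2, 2, 2, 2, 2, 2, 2, 2, 2, 2, 2, 2, 2, 2, 2, 2, 2, 2, 2, 2, 2, 2, 2, 2, 2, 2, 2, 2, 2, 2, 2, 2, 2, 2, 2, 2, 2, 2, 2, 2, 2, 2, 1, 1, 1, 1, 1, 1, 1, 1, 1, 1, 1] on {0,…,142}.
143 − 77 = 66 transpositions; sign(π) = (−1)^66 = +1.
The Jacobi symbol (12|143) = +1 (Zolotarev) agrees.

+1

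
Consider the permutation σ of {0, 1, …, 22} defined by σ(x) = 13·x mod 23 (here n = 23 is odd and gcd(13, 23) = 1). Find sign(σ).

Start at x=16: 16 → 1 → 13 → 8 → 12 → 18 → 4 → … (one orbit).
The orbit structure of x ↦ 13x mod 23: 3 orbits of sizes [11, 11, 1].
sign(π) = (−1)^{n − #cycles} = (−1)^{23−3} = (−1)^20 = +1.

+1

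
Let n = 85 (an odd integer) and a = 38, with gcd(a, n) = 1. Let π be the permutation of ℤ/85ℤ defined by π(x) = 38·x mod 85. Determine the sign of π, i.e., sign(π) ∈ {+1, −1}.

-1

Trace 84: π^k(84) = [84, 47, 1, 38] for k=0..3.
π_38 has 22 disjoint cycles with lengths [4, 4, 4, 4, 4, 4, 4, 4, 4, 4, 4, 4, 4, 4, 4, 4, 4, 4, 4, 4, 4, 1] on {0,…,84}.
Σ(ℓ_i−1) = 85−22 = 63; sign = (−1)^63 = -1.
The Jacobi symbol (38|85) = -1 (Zolotarev) agrees.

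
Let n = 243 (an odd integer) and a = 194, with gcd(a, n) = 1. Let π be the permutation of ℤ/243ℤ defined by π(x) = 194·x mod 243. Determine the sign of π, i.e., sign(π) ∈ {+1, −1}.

Trace 50: π^k(50) = [50, 223, 8, 94, 11, 190, 167] for k=0..6.
π_194 has 6 disjoint cycles with lengths [162, 54, 18, 6, 2, 1] on {0,…,242}.
n − c = 243 − 6 = 237; sign = (−1)^237 = -1.

-1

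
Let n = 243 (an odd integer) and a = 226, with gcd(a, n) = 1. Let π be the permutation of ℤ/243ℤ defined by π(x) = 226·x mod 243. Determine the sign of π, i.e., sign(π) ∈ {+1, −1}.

+1

Orbit of 154 under x↦226x: [154, 55, 37, 100, 1, 226, 46]… (length divides ord_243(226)).
Cycle lengths of π_226 on ℤ/243ℤ: [27, 27, 27, 27, 27, 27, 9, 9, 9, 9, 9, 9, 3, 3, 3, 3, 3, 3, 1, 1, 1, 1, 1, 1, 1, 1, 1]; 27 cycles in total.
n − c = 243 − 27 = 216; sign = (−1)^216 = +1.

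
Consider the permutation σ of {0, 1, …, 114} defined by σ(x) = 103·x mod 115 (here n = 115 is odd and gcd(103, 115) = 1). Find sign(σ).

+1

Trace 112: π^k(112) = [112, 36, 28, 9, 7, 31, 88] for k=0..6.
5 cycles of lengths [44, 44, 22, 4, 1].
5 cycles on 115: each ℓ→(−1)^(ℓ−1), product (−1)^110 = +1.
Via Zolotarev, sign(π_{103}) = (103|115) = +1.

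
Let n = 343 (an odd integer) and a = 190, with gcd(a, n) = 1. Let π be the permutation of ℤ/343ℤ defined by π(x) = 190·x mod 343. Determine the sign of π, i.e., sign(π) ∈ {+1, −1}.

Orbit of 232 under x↦190x: [232, 176, 169, 211, 302, 99, 288]… (length divides ord_343(190)).
Decompose π into cycles: lengths [49, 49, 49, 49, 49, 49, 7, 7, 7, 7, 7, 7, 1, 1, 1, 1, 1, 1, 1] (19 cycles, including the fixed point 0).
343 − 19 = 324 transpositions; sign(π) = (−1)^324 = +1.
The Jacobi symbol (190|343) = +1 (Zolotarev) agrees.

+1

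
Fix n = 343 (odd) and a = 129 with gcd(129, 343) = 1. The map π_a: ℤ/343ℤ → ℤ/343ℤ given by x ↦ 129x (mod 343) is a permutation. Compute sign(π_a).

Trace 227: π^k(227) = [227, 128, 48, 18, 264, 99, 80] for k=0..6.
16 cycles of lengths [42, 42, 42, 42, 42, 42, 42, 6, 6, 6, 6, 6, 6, 6, 6, 1].
16 cycles on 343: each ℓ→(−1)^(ℓ−1), product (−1)^327 = -1.

-1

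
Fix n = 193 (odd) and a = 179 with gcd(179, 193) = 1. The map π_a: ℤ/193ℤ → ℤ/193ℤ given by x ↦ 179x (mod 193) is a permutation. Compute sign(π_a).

Trace 24: π^k(24) = [24, 50, 72, 150, 23, 64, 69] for k=0..6.
The orbit structure of x ↦ 179x mod 193: 7 orbits of sizes [32, 32, 32, 32, 32, 32, 1].
With 7 cycles on 193 points, sign = (−1)^{193−7} = +1.
Via Zolotarev, sign(π_{179}) = (179|193) = +1.

+1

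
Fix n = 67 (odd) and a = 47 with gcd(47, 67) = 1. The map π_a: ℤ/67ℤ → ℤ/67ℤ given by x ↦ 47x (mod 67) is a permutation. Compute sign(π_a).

+1

Start at x=60: 60 → 6 → 14 → 55 → 39 → 24 → 56 → … (one orbit).
Decompose π into cycles: lengths [33, 33, 1] (3 cycles, including the fixed point 0).
Σ(ℓ_i−1) = 67−3 = 64; sign = (−1)^64 = +1.
Check: (47/67) = +1 by Zolotarev.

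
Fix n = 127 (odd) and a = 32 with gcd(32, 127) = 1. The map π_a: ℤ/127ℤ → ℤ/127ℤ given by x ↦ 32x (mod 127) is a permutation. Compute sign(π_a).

+1

Orbit of 16 under x↦32x: [16, 4, 1, 32, 8, 2, 64]… (length divides ord_127(32)).
19 cycles of lengths [7, 7, 7, 7, 7, 7, 7, 7, 7, 7, 7, 7, 7, 7, 7, 7, 7, 7, 1].
Σ(ℓ_i−1) = 127−19 = 108; sign = (−1)^108 = +1.
The Jacobi symbol (32|127) = +1 (Zolotarev) agrees.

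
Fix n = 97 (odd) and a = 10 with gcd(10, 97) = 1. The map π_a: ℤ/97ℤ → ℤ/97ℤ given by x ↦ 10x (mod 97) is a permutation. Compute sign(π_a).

Trace 23: π^k(23) = [23, 36, 69, 11, 13, 33, 39] for k=0..6.
2 cycles of lengths [96, 1].
2 cycles on 97: each ℓ→(−1)^(ℓ−1), product (−1)^95 = -1.

-1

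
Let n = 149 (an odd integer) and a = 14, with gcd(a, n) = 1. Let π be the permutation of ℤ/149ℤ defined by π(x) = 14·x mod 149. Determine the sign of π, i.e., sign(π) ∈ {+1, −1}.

-1

Start at x=59: 59 → 81 → 91 → 82 → 105 → 129 → 18 → … (one orbit).
Decompose π into cycles: lengths [148, 1] (2 cycles, including the fixed point 0).
Σ(ℓ_i−1) = 149−2 = 147; sign = (−1)^147 = -1.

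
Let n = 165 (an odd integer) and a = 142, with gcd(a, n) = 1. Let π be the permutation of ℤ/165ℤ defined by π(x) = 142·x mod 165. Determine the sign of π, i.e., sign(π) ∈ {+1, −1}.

Trace 43: π^k(43) = [43, 1, 142, 34] for k=0..3.
The orbit structure of x ↦ 142x mod 165: 51 orbits of sizes [4, 4, 4, 4, 4, 4, 4, 4, 4, 4, 4, 4, 4, 4, 4, 4, 4, 4, 4, 4, 4, 4, 4, 4, 4, 4, 4, 4, 4, 4, 4, 4, 4, 2, 2, 2, 2, 2, 2, 2, 2, 2, 2, 2, 2, 2, 2, 2, 1, 1, 1].
sign(π) = (−1)^{n − #cycles} = (−1)^{165−51} = (−1)^114 = +1.
Zolotarev: (142|165) = +1, matching the cycle-count sign.

+1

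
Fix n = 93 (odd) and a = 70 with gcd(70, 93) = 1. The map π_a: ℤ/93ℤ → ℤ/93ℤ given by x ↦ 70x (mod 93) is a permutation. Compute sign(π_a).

Start at x=70: 70 → 64 → 16 → 4 → 1 → 70 (one orbit).
π_70 has 21 disjoint cycles with lengths [5, 5, 5, 5, 5, 5, 5, 5, 5, 5, 5, 5, 5, 5, 5, 5, 5, 5, 1, 1, 1] on {0,…,92}.
With 21 cycles on 93 points, sign = (−1)^{93−21} = +1.

+1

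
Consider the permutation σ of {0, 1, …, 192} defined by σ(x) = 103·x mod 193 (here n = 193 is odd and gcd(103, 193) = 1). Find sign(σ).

Orbit of 35 under x↦103x: [35, 131, 176, 179, 102, 84, 160]… (length divides ord_193(103)).
The orbit structure of x ↦ 103x mod 193: 2 orbits of sizes [192, 1].
With 2 cycles on 193 points, sign = (−1)^{193−2} = -1.

-1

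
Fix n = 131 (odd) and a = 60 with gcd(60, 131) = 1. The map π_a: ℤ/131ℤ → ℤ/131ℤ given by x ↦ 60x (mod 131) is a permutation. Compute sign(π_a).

Start at x=60: 60 → 63 → 112 → 39 → 113 → 99 → 45 → … (one orbit).
The orbit structure of x ↦ 60x mod 131: 11 orbits of sizes [13, 13, 13, 13, 13, 13, 13, 13, 13, 13, 1].
With 11 cycles on 131 points, sign = (−1)^{131−11} = +1.

+1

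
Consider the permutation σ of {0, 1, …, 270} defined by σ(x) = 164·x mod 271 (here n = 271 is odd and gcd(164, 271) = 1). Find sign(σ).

Start at x=112: 112 → 211 → 187 → 45 → 63 → 34 → 156 → … (one orbit).
3 cycles of lengths [135, 135, 1].
n − c = 271 − 3 = 268; sign = (−1)^268 = +1.

+1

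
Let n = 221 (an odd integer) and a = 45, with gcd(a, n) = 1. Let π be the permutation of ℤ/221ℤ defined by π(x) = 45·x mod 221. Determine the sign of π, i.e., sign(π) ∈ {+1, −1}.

+1

Orbit of 127 under x↦45x: [127, 190, 152, 210, 168, 46, 81]… (length divides ord_221(45)).
Cycle lengths of π_45 on ℤ/221ℤ: [48, 48, 48, 48, 16, 12, 1]; 7 cycles in total.
n − c = 221 − 7 = 214; sign = (−1)^214 = +1.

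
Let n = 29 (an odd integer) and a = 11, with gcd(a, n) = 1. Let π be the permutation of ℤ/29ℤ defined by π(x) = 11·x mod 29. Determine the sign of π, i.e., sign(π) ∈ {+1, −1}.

Trace 7: π^k(7) = [7, 19, 6, 8, 1, 11, 5] for k=0..6.
Decompose π into cycles: lengths [28, 1] (2 cycles, including the fixed point 0).
sign(π) = (−1)^{n − #cycles} = (−1)^{29−2} = (−1)^27 = -1.

-1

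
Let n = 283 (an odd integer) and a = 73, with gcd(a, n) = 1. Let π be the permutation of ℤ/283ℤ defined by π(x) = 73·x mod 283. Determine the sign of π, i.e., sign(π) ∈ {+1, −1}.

Orbit of 159 under x↦73x: [159, 4, 9, 91, 134, 160, 77]… (length divides ord_283(73)).
Decompose π into cycles: lengths [141, 141, 1] (3 cycles, including the fixed point 0).
n − c = 283 − 3 = 280; sign = (−1)^280 = +1.

+1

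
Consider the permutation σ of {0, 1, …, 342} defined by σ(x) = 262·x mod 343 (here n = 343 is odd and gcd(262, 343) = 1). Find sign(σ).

-1

Start at x=88: 88 → 75 → 99 → 213 → 240 → 111 → 270 → … (one orbit).
π_262 has 4 disjoint cycles with lengths [294, 42, 6, 1] on {0,…,342}.
sign(π) = (−1)^{n − #cycles} = (−1)^{343−4} = (−1)^339 = -1.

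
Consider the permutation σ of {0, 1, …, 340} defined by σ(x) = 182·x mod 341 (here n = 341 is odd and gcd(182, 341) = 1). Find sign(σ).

Start at x=159: 159 → 294 → 312 → 178 → 1 → 182 → 47 → … (one orbit).
Decompose π into cycles: lengths [10, 10, 10, 10, 10, 10, 10, 10, 10, 10, 10, 10, 10, 10, 10, 10, 10, 10, 10, 10, 10, 10, 10, 10, 10, 10, 10, 10, 10, 10, 10, 10, 10, 10, 1] (35 cycles, including the fixed point 0).
sign(π) = (−1)^{n − #cycles} = (−1)^{341−35} = (−1)^306 = +1.

+1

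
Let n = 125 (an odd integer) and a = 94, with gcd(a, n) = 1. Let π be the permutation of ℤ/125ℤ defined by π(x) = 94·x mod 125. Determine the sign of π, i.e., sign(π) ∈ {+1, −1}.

Trace 91: π^k(91) = [91, 54, 76, 19, 36, 9, 96] for k=0..6.
The orbit structure of x ↦ 94x mod 125: 7 orbits of sizes [50, 50, 10, 10, 2, 2, 1].
7 cycles on 125: each ℓ→(−1)^(ℓ−1), product (−1)^118 = +1.
Zolotarev: (94|125) = +1, matching the cycle-count sign.

+1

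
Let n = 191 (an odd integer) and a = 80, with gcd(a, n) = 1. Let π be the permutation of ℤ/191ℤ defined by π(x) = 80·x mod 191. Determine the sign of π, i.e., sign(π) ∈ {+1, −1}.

+1

Orbit of 144 under x↦80x: [144, 60, 25, 90, 133, 135, 104]… (length divides ord_191(80)).
π_80 has 3 disjoint cycles with lengths [95, 95, 1] on {0,…,190}.
191 − 3 = 188 transpositions; sign(π) = (−1)^188 = +1.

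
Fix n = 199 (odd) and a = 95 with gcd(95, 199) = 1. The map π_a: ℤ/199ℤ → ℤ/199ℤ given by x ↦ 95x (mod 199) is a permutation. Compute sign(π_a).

Trace 97: π^k(97) = [97, 61, 24, 91, 88, 2, 190] for k=0..6.
2 cycles of lengths [198, 1].
2 cycles on 199: each ℓ→(−1)^(ℓ−1), product (−1)^197 = -1.

-1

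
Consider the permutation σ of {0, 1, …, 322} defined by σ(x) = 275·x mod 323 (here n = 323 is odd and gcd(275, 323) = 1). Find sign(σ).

-1

Orbit of 49 under x↦275x: [49, 232, 169, 286, 161, 24, 140]… (length divides ord_323(275)).
Decompose π into cycles: lengths [144, 144, 16, 9, 9, 1] (6 cycles, including the fixed point 0).
With 6 cycles on 323 points, sign = (−1)^{323−6} = -1.
(275|323)_J = -1 (Zolotarev's lemma cross-check).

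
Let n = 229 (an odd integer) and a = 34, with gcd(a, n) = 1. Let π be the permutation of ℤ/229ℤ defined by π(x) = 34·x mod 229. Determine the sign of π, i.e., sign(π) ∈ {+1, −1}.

Start at x=17: 17 → 120 → 187 → 175 → 225 → 93 → 185 → … (one orbit).
4 cycles of lengths [76, 76, 76, 1].
With 4 cycles on 229 points, sign = (−1)^{229−4} = -1.

-1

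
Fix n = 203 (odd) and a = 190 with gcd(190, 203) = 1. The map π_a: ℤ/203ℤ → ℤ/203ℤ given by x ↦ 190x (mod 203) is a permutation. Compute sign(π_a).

+1

Trace 1: π^k(1) = [1, 190, 169, 36, 141, 197, 78] for k=0..6.
π_190 has 35 disjoint cycles with lengths [7, 7, 7, 7, 7, 7, 7, 7, 7, 7, 7, 7, 7, 7, 7, 7, 7, 7, 7, 7, 7, 7, 7, 7, 7, 7, 7, 7, 1, 1, 1, 1, 1, 1, 1] on {0,…,202}.
203 − 35 = 168 transpositions; sign(π) = (−1)^168 = +1.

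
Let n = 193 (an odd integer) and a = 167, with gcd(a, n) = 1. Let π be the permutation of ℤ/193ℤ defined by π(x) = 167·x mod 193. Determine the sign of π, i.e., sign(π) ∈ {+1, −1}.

Start at x=98: 98 → 154 → 49 → 77 → 121 → 135 → 157 → … (one orbit).
Cycle type of π: 192 + 1; total 2 cycles.
n − c = 193 − 2 = 191; sign = (−1)^191 = -1.

-1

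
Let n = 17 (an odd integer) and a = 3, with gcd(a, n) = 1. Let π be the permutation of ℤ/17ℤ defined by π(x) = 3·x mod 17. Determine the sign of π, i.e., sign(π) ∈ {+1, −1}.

Trace 1: π^k(1) = [1, 3, 9, 10, 13, 5, 15] for k=0..6.
Cycle lengths of π_3 on ℤ/17ℤ: [16, 1]; 2 cycles in total.
sign(π) = (−1)^{n − #cycles} = (−1)^{17−2} = (−1)^15 = -1.
(3|17)_J = -1 (Zolotarev's lemma cross-check).

-1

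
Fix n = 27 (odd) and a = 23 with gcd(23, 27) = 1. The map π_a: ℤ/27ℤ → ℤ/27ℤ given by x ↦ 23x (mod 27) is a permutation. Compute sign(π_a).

Start at x=19: 19 → 5 → 7 → 26 → 4 → 11 → 10 → … (one orbit).
π_23 has 4 disjoint cycles with lengths [18, 6, 2, 1] on {0,…,26}.
n − c = 27 − 4 = 23; sign = (−1)^23 = -1.

-1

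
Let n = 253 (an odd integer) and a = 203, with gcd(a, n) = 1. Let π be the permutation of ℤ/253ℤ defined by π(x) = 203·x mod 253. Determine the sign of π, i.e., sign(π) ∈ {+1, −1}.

Orbit of 53 under x↦203x: [53, 133, 181, 58, 136, 31, 221]… (length divides ord_253(203)).
The orbit structure of x ↦ 203x mod 253: 6 orbits of sizes [110, 110, 22, 5, 5, 1].
n − c = 253 − 6 = 247; sign = (−1)^247 = -1.

-1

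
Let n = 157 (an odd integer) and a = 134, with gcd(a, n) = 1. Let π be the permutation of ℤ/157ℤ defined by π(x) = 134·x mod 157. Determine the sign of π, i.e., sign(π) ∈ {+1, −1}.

Trace 59: π^k(59) = [59, 56, 125, 108, 28, 141, 54] for k=0..6.
Decompose π into cycles: lengths [52, 52, 52, 1] (4 cycles, including the fixed point 0).
Σ(ℓ_i−1) = 157−4 = 153; sign = (−1)^153 = -1.

-1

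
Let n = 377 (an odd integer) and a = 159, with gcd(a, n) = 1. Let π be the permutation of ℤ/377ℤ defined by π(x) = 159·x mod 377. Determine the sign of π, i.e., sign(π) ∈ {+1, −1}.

Start at x=237: 237 → 360 → 313 → 3 → 100 → 66 → 315 → … (one orbit).
10 cycles of lengths [84, 84, 84, 84, 28, 3, 3, 3, 3, 1].
n − c = 377 − 10 = 367; sign = (−1)^367 = -1.
(159|377)_J = -1 (Zolotarev's lemma cross-check).

-1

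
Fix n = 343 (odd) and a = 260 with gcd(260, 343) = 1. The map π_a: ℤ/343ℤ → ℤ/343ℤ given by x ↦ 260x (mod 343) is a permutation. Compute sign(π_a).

+1

Orbit of 57 under x↦260x: [57, 71, 281, 1, 260, 29, 337]… (length divides ord_343(260)).
19 cycles of lengths [49, 49, 49, 49, 49, 49, 7, 7, 7, 7, 7, 7, 1, 1, 1, 1, 1, 1, 1].
sign(π) = (−1)^{n − #cycles} = (−1)^{343−19} = (−1)^324 = +1.
The Jacobi symbol (260|343) = +1 (Zolotarev) agrees.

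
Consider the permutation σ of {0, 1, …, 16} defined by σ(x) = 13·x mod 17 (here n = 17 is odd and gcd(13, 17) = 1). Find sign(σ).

Orbit of 1 under x↦13x: [1, 13, 16, 4]… (length divides ord_17(13)).
π_13 has 5 disjoint cycles with lengths [4, 4, 4, 4, 1] on {0,…,16}.
Σ(ℓ_i−1) = 17−5 = 12; sign = (−1)^12 = +1.
The Jacobi symbol (13|17) = +1 (Zolotarev) agrees.

+1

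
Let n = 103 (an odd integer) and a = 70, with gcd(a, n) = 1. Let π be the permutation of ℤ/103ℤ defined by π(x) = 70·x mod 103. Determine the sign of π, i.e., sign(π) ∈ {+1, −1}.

Trace 53: π^k(53) = [53, 2, 37, 15, 20, 61, 47] for k=0..6.
Decompose π into cycles: lengths [102, 1] (2 cycles, including the fixed point 0).
sign(π) = (−1)^{n − #cycles} = (−1)^{103−2} = (−1)^101 = -1.

-1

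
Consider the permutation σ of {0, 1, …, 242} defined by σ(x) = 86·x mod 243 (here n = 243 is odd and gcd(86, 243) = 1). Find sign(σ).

-1

Start at x=110: 110 → 226 → 239 → 142 → 62 → 229 → 11 → … (one orbit).
6 cycles of lengths [162, 54, 18, 6, 2, 1].
Σ(ℓ_i−1) = 243−6 = 237; sign = (−1)^237 = -1.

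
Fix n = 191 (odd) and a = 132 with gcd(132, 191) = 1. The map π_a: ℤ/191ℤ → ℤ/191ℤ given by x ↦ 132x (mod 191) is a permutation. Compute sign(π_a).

-1

Orbit of 159 under x↦132x: [159, 169, 152, 9, 42, 5, 87]… (length divides ord_191(132)).
π_132 has 2 disjoint cycles with lengths [190, 1] on {0,…,190}.
Σ(ℓ_i−1) = 191−2 = 189; sign = (−1)^189 = -1.
The Jacobi symbol (132|191) = -1 (Zolotarev) agrees.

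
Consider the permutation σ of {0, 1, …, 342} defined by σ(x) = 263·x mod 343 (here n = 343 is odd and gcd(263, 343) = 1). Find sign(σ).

+1

Start at x=18: 18 → 275 → 295 → 67 → 128 → 50 → 116 → … (one orbit).
The orbit structure of x ↦ 263x mod 343: 31 orbits of sizes [21, 21, 21, 21, 21, 21, 21, 21, 21, 21, 21, 21, 21, 21, 3, 3, 3, 3, 3, 3, 3, 3, 3, 3, 3, 3, 3, 3, 3, 3, 1].
sign(π) = (−1)^{n − #cycles} = (−1)^{343−31} = (−1)^312 = +1.
Via Zolotarev, sign(π_{263}) = (263|343) = +1.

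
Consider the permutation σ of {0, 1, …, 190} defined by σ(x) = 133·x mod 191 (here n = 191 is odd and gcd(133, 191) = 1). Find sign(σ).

+1

Start at x=20: 20 → 177 → 48 → 81 → 77 → 118 → 32 → … (one orbit).
π_133 has 3 disjoint cycles with lengths [95, 95, 1] on {0,…,190}.
n − c = 191 − 3 = 188; sign = (−1)^188 = +1.
Check: (133/191) = +1 by Zolotarev.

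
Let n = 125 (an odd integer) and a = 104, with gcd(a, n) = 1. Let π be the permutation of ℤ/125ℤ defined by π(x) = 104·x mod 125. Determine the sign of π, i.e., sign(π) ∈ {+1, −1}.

+1

Orbit of 21 under x↦104x: [21, 59, 11, 19, 101, 4, 41]… (length divides ord_125(104)).
Cycle lengths of π_104 on ℤ/125ℤ: [50, 50, 10, 10, 2, 2, 1]; 7 cycles in total.
n − c = 125 − 7 = 118; sign = (−1)^118 = +1.
(104|125)_J = +1 (Zolotarev's lemma cross-check).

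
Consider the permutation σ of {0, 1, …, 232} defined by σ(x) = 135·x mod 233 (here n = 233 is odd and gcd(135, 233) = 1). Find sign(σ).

+1

Orbit of 135 under x↦135x: [135, 51, 128, 38, 4, 74, 204]… (length divides ord_233(135)).
Cycle type of π: 29×8 + 1; total 9 cycles.
9 cycles on 233: each ℓ→(−1)^(ℓ−1), product (−1)^224 = +1.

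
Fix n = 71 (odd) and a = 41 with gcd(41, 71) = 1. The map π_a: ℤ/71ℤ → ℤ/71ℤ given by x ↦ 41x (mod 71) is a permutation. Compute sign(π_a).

-1

Start at x=37: 37 → 26 → 1 → 41 → 48 → 51 → 32 → … (one orbit).
The orbit structure of x ↦ 41x mod 71: 6 orbits of sizes [14, 14, 14, 14, 14, 1].
Σ(ℓ_i−1) = 71−6 = 65; sign = (−1)^65 = -1.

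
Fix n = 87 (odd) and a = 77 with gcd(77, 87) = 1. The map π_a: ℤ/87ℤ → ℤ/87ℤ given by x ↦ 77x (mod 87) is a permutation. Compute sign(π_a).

Start at x=11: 11 → 64 → 56 → 49 → 32 → 28 → 68 → … (one orbit).
The orbit structure of x ↦ 77x mod 87: 5 orbits of sizes [28, 28, 28, 2, 1].
n − c = 87 − 5 = 82; sign = (−1)^82 = +1.

+1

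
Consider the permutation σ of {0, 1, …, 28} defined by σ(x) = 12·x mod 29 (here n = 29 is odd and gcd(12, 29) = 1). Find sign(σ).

Orbit of 17 under x↦12x: [17, 1, 12, 28]… (length divides ord_29(12)).
Cycle type of π: 4×7 + 1; total 8 cycles.
With 8 cycles on 29 points, sign = (−1)^{29−8} = -1.
Check: (12/29) = -1 by Zolotarev.

-1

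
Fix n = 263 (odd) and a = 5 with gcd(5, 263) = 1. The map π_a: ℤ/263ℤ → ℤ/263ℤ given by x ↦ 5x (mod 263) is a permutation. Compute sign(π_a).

-1

Start at x=161: 161 → 16 → 80 → 137 → 159 → 6 → 30 → … (one orbit).
Decompose π into cycles: lengths [262, 1] (2 cycles, including the fixed point 0).
2 cycles on 263: each ℓ→(−1)^(ℓ−1), product (−1)^261 = -1.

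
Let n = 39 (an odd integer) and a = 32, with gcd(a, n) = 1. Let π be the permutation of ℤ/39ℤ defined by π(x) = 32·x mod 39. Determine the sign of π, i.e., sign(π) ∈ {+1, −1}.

Trace 11: π^k(11) = [11, 1, 32, 10, 8, 22, 2] for k=0..6.
Cycle type of π: 12×3 + 2 + 1; total 5 cycles.
5 cycles on 39: each ℓ→(−1)^(ℓ−1), product (−1)^34 = +1.

+1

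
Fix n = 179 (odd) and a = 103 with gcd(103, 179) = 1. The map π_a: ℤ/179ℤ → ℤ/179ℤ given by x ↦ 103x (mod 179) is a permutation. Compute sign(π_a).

Start at x=127: 127 → 14 → 10 → 135 → 122 → 36 → 128 → … (one orbit).
2 cycles of lengths [178, 1].
sign(π) = (−1)^{n − #cycles} = (−1)^{179−2} = (−1)^177 = -1.
Via Zolotarev, sign(π_{103}) = (103|179) = -1.

-1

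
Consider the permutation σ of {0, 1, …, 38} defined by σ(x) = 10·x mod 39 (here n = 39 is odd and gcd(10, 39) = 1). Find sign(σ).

+1

Start at x=1: 1 → 10 → 22 → 25 → 16 → 4 → 1 (one orbit).
The orbit structure of x ↦ 10x mod 39: 9 orbits of sizes [6, 6, 6, 6, 6, 6, 1, 1, 1].
n − c = 39 − 9 = 30; sign = (−1)^30 = +1.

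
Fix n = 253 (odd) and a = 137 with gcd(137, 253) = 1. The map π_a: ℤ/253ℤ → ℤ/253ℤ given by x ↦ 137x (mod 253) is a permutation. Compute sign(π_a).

Start at x=45: 45 → 93 → 91 → 70 → 229 → 1 → 137 → … (one orbit).
π_137 has 36 disjoint cycles with lengths [10, 10, 10, 10, 10, 10, 10, 10, 10, 10, 10, 10, 10, 10, 10, 10, 10, 10, 10, 10, 10, 10, 5, 5, 2, 2, 2, 2, 2, 2, 2, 2, 2, 2, 2, 1] on {0,…,252}.
sign(π) = (−1)^{n − #cycles} = (−1)^{253−36} = (−1)^217 = -1.
The Jacobi symbol (137|253) = -1 (Zolotarev) agrees.

-1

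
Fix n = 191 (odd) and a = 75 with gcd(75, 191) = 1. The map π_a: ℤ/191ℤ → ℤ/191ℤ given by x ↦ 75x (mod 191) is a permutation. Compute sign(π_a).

Start at x=43: 43 → 169 → 69 → 18 → 13 → 20 → 163 → … (one orbit).
π_75 has 3 disjoint cycles with lengths [95, 95, 1] on {0,…,190}.
Σ(ℓ_i−1) = 191−3 = 188; sign = (−1)^188 = +1.

+1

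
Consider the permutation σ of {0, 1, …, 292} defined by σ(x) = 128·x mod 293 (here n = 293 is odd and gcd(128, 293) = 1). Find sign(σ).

-1

Start at x=141: 141 → 175 → 132 → 195 → 55 → 8 → 145 → … (one orbit).
π_128 has 2 disjoint cycles with lengths [292, 1] on {0,…,292}.
2 cycles on 293: each ℓ→(−1)^(ℓ−1), product (−1)^291 = -1.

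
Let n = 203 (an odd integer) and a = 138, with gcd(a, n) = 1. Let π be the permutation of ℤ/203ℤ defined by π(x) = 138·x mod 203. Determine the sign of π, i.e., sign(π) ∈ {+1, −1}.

-1

Trace 6: π^k(6) = [6, 16, 178, 1, 138, 165, 34] for k=0..6.
π_138 has 8 disjoint cycles with lengths [42, 42, 42, 42, 14, 14, 6, 1] on {0,…,202}.
Σ(ℓ_i−1) = 203−8 = 195; sign = (−1)^195 = -1.
Zolotarev: (138|203) = -1, matching the cycle-count sign.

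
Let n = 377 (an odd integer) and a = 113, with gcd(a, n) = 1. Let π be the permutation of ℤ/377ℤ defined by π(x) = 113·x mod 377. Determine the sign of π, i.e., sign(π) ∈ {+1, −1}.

-1

Start at x=321: 321 → 81 → 105 → 178 → 133 → 326 → 269 → … (one orbit).
Cycle type of π: 84×4 + 28 + 3×4 + 1; total 10 cycles.
sign(π) = (−1)^{n − #cycles} = (−1)^{377−10} = (−1)^367 = -1.
Via Zolotarev, sign(π_{113}) = (113|377) = -1.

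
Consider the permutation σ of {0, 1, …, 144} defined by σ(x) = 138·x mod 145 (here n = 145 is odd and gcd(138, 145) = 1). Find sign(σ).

-1

Trace 16: π^k(16) = [16, 33, 59, 22, 136, 63, 139] for k=0..6.
The orbit structure of x ↦ 138x mod 145: 8 orbits of sizes [28, 28, 28, 28, 14, 14, 4, 1].
With 8 cycles on 145 points, sign = (−1)^{145−8} = -1.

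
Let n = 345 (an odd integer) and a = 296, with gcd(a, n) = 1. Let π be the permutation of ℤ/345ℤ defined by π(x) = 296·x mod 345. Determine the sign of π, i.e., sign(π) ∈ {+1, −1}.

+1

Orbit of 281 under x↦296x: [281, 31, 206, 256, 221, 211, 11]… (length divides ord_345(296)).
Cycle lengths of π_296 on ℤ/345ℤ: [22, 22, 22, 22, 22, 22, 22, 22, 22, 22, 22, 22, 22, 22, 22, 2, 2, 2, 2, 2, 1, 1, 1, 1, 1]; 25 cycles in total.
Σ(ℓ_i−1) = 345−25 = 320; sign = (−1)^320 = +1.
Check: (296/345) = +1 by Zolotarev.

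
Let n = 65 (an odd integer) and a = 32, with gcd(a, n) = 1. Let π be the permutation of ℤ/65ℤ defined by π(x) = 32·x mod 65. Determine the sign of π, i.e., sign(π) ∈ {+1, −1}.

+1

Orbit of 57 under x↦32x: [57, 4, 63, 1, 32, 49, 8]… (length divides ord_65(32)).
Cycle type of π: 12×5 + 4 + 1; total 7 cycles.
n − c = 65 − 7 = 58; sign = (−1)^58 = +1.
(32|65)_J = +1 (Zolotarev's lemma cross-check).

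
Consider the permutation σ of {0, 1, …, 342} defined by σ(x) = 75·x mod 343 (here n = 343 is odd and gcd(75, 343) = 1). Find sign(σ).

-1

Orbit of 156 under x↦75x: [156, 38, 106, 61, 116, 125, 114]… (length divides ord_343(75)).
π_75 has 4 disjoint cycles with lengths [294, 42, 6, 1] on {0,…,342}.
n − c = 343 − 4 = 339; sign = (−1)^339 = -1.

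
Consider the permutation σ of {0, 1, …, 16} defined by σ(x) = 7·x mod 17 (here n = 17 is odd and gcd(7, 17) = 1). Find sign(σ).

-1

Trace 8: π^k(8) = [8, 5, 1, 7, 15, 3, 4] for k=0..6.
Decompose π into cycles: lengths [16, 1] (2 cycles, including the fixed point 0).
17 − 2 = 15 transpositions; sign(π) = (−1)^15 = -1.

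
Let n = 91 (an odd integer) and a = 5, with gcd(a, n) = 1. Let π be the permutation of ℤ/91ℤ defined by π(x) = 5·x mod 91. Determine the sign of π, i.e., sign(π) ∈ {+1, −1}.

+1

Start at x=47: 47 → 53 → 83 → 51 → 73 → 1 → 5 → … (one orbit).
Cycle lengths of π_5 on ℤ/91ℤ: [12, 12, 12, 12, 12, 12, 6, 4, 4, 4, 1]; 11 cycles in total.
91 − 11 = 80 transpositions; sign(π) = (−1)^80 = +1.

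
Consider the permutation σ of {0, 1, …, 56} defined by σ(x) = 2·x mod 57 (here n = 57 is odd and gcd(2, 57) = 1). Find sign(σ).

+1

Orbit of 55 under x↦2x: [55, 53, 49, 41, 25, 50, 43]… (length divides ord_57(2)).
The orbit structure of x ↦ 2x mod 57: 5 orbits of sizes [18, 18, 18, 2, 1].
5 cycles on 57: each ℓ→(−1)^(ℓ−1), product (−1)^52 = +1.
The Jacobi symbol (2|57) = +1 (Zolotarev) agrees.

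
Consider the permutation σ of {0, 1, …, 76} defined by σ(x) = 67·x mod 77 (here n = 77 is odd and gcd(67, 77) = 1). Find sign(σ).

Start at x=67: 67 → 23 → 1 → 67 (one orbit).
Cycle lengths of π_67 on ℤ/77ℤ: [3, 3, 3, 3, 3, 3, 3, 3, 3, 3, 3, 3, 3, 3, 3, 3, 3, 3, 3, 3, 3, 3, 1, 1, 1, 1, 1, 1, 1, 1, 1, 1, 1]; 33 cycles in total.
77 − 33 = 44 transpositions; sign(π) = (−1)^44 = +1.
The Jacobi symbol (67|77) = +1 (Zolotarev) agrees.

+1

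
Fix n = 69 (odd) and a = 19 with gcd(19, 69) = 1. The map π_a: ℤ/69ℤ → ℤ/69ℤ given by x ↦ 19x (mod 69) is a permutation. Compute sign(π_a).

-1

Start at x=61: 61 → 55 → 10 → 52 → 22 → 4 → 7 → … (one orbit).
Decompose π into cycles: lengths [22, 22, 22, 1, 1, 1] (6 cycles, including the fixed point 0).
69 − 6 = 63 transpositions; sign(π) = (−1)^63 = -1.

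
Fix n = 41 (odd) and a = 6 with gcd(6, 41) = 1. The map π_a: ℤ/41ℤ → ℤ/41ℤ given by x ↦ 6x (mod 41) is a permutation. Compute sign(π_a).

Orbit of 5 under x↦6x: [5, 30, 16, 14, 2, 12, 31]… (length divides ord_41(6)).
Decompose π into cycles: lengths [40, 1] (2 cycles, including the fixed point 0).
n − c = 41 − 2 = 39; sign = (−1)^39 = -1.

-1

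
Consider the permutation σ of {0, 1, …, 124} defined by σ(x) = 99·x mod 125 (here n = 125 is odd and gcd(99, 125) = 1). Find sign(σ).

+1

Orbit of 51 under x↦99x: [51, 49, 101, 124, 26, 74, 76]… (length divides ord_125(99)).
23 cycles of lengths [10, 10, 10, 10, 10, 10, 10, 10, 10, 10, 2, 2, 2, 2, 2, 2, 2, 2, 2, 2, 2, 2, 1].
n − c = 125 − 23 = 102; sign = (−1)^102 = +1.
Check: (99/125) = +1 by Zolotarev.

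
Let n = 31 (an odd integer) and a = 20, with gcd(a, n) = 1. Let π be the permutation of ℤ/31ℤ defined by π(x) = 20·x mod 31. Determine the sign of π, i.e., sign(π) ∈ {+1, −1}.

+1

Orbit of 25 under x↦20x: [25, 4, 18, 19, 8, 5, 7]… (length divides ord_31(20)).
π_20 has 3 disjoint cycles with lengths [15, 15, 1] on {0,…,30}.
With 3 cycles on 31 points, sign = (−1)^{31−3} = +1.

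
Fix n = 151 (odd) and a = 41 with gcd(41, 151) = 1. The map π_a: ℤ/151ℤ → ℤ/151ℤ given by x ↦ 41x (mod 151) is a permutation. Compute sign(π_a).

Trace 87: π^k(87) = [87, 94, 79, 68, 70, 1, 41] for k=0..6.
Decompose π into cycles: lengths [50, 50, 50, 1] (4 cycles, including the fixed point 0).
151 − 4 = 147 transpositions; sign(π) = (−1)^147 = -1.

-1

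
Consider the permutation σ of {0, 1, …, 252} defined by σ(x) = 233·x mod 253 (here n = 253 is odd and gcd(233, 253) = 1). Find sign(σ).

Orbit of 234 under x↦233x: [234, 127, 243, 200, 48, 52, 225]… (length divides ord_253(233)).
π_233 has 6 disjoint cycles with lengths [110, 110, 11, 11, 10, 1] on {0,…,252}.
sign(π) = (−1)^{n − #cycles} = (−1)^{253−6} = (−1)^247 = -1.
Via Zolotarev, sign(π_{233}) = (233|253) = -1.

-1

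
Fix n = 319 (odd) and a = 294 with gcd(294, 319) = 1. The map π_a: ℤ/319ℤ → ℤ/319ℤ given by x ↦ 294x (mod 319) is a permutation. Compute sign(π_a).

-1

Trace 13: π^k(13) = [13, 313, 150, 78, 283, 262, 149] for k=0..6.
The orbit structure of x ↦ 294x mod 319: 8 orbits of sizes [70, 70, 70, 70, 14, 14, 10, 1].
n − c = 319 − 8 = 311; sign = (−1)^311 = -1.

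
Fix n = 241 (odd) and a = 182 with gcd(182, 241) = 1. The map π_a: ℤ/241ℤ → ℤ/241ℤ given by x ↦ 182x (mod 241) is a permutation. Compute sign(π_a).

+1

Trace 119: π^k(119) = [119, 209, 201, 191, 58, 193, 181] for k=0..6.
Decompose π into cycles: lengths [120, 120, 1] (3 cycles, including the fixed point 0).
n − c = 241 − 3 = 238; sign = (−1)^238 = +1.
Via Zolotarev, sign(π_{182}) = (182|241) = +1.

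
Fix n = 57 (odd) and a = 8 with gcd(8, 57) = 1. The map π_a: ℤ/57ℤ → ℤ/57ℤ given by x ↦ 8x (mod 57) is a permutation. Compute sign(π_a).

Start at x=7: 7 → 56 → 49 → 50 → 1 → 8 → 7 (one orbit).
π_8 has 11 disjoint cycles with lengths [6, 6, 6, 6, 6, 6, 6, 6, 6, 2, 1] on {0,…,56}.
n − c = 57 − 11 = 46; sign = (−1)^46 = +1.

+1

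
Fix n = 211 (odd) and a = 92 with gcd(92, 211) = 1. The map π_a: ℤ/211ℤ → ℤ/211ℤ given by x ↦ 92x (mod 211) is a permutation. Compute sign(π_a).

-1

Start at x=3: 3 → 65 → 72 → 83 → 40 → 93 → 116 → … (one orbit).
Cycle lengths of π_92 on ℤ/211ℤ: [210, 1]; 2 cycles in total.
n − c = 211 − 2 = 209; sign = (−1)^209 = -1.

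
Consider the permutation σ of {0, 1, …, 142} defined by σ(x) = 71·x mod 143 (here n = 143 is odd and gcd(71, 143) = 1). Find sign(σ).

-1

Start at x=126: 126 → 80 → 103 → 20 → 133 → 5 → 69 → … (one orbit).
The orbit structure of x ↦ 71x mod 143: 6 orbits of sizes [60, 60, 12, 5, 5, 1].
Σ(ℓ_i−1) = 143−6 = 137; sign = (−1)^137 = -1.
Zolotarev: (71|143) = -1, matching the cycle-count sign.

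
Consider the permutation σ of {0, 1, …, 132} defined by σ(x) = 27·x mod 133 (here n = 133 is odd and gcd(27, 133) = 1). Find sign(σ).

+1

Start at x=27: 27 → 64 → 132 → 106 → 69 → 1 → 27 (one orbit).
25 cycles of lengths [6, 6, 6, 6, 6, 6, 6, 6, 6, 6, 6, 6, 6, 6, 6, 6, 6, 6, 6, 6, 6, 2, 2, 2, 1].
25 cycles on 133: each ℓ→(−1)^(ℓ−1), product (−1)^108 = +1.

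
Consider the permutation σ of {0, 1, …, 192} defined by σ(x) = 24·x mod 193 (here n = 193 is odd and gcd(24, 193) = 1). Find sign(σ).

+1

Orbit of 121 under x↦24x: [121, 9, 23, 166, 124, 81, 14]… (length divides ord_193(24)).
Decompose π into cycles: lengths [32, 32, 32, 32, 32, 32, 1] (7 cycles, including the fixed point 0).
With 7 cycles on 193 points, sign = (−1)^{193−7} = +1.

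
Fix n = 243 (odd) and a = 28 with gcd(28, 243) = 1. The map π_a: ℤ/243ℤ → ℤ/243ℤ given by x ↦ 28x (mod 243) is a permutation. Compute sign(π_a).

Orbit of 217 under x↦28x: [217, 1, 28, 55, 82, 109, 136]… (length divides ord_243(28)).
The orbit structure of x ↦ 28x mod 243: 63 orbits of sizes [9, 9, 9, 9, 9, 9, 9, 9, 9, 9, 9, 9, 9, 9, 9, 9, 9, 9, 3, 3, 3, 3, 3, 3, 3, 3, 3, 3, 3, 3, 3, 3, 3, 3, 3, 3, 1, 1, 1, 1, 1, 1, 1, 1, 1, 1, 1, 1, 1, 1, 1, 1, 1, 1, 1, 1, 1, 1, 1, 1, 1, 1, 1].
Σ(ℓ_i−1) = 243−63 = 180; sign = (−1)^180 = +1.
Check: (28/243) = +1 by Zolotarev.

+1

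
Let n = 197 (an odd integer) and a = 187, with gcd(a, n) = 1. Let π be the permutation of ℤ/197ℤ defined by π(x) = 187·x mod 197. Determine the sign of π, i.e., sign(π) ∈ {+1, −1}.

Orbit of 1 under x↦187x: [1, 187, 100, 182, 150, 76, 28]… (length divides ord_197(187)).
π_187 has 5 disjoint cycles with lengths [49, 49, 49, 49, 1] on {0,…,196}.
197 − 5 = 192 transpositions; sign(π) = (−1)^192 = +1.
Check: (187/197) = +1 by Zolotarev.

+1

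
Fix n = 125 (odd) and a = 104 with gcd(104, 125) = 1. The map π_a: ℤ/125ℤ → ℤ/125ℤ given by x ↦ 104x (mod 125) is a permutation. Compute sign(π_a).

+1

Trace 9: π^k(9) = [9, 61, 94, 26, 79, 91, 89] for k=0..6.
7 cycles of lengths [50, 50, 10, 10, 2, 2, 1].
7 cycles on 125: each ℓ→(−1)^(ℓ−1), product (−1)^118 = +1.
(104|125)_J = +1 (Zolotarev's lemma cross-check).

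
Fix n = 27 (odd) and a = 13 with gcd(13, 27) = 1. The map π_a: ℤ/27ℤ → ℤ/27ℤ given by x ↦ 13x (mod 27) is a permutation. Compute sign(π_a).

+1

Trace 10: π^k(10) = [10, 22, 16, 19, 4, 25, 1] for k=0..6.
Decompose π into cycles: lengths [9, 9, 3, 3, 1, 1, 1] (7 cycles, including the fixed point 0).
With 7 cycles on 27 points, sign = (−1)^{27−7} = +1.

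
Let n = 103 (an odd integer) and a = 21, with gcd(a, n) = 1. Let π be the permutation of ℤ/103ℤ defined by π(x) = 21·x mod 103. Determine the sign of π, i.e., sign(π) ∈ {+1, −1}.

-1

Start at x=65: 65 → 26 → 31 → 33 → 75 → 30 → 12 → … (one orbit).
Decompose π into cycles: lengths [102, 1] (2 cycles, including the fixed point 0).
2 cycles on 103: each ℓ→(−1)^(ℓ−1), product (−1)^101 = -1.
(21|103)_J = -1 (Zolotarev's lemma cross-check).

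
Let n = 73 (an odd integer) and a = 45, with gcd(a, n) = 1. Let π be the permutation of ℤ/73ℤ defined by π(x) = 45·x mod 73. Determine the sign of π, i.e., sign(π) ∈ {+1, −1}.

-1

Start at x=39: 39 → 3 → 62 → 16 → 63 → 61 → 44 → … (one orbit).
π_45 has 2 disjoint cycles with lengths [72, 1] on {0,…,72}.
n − c = 73 − 2 = 71; sign = (−1)^71 = -1.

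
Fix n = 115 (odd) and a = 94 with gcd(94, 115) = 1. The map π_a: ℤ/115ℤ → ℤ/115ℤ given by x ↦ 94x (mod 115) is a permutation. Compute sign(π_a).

+1

Start at x=36: 36 → 49 → 6 → 104 → 1 → 94 → 96 → … (one orbit).
The orbit structure of x ↦ 94x mod 115: 9 orbits of sizes [22, 22, 22, 22, 11, 11, 2, 2, 1].
115 − 9 = 106 transpositions; sign(π) = (−1)^106 = +1.
The Jacobi symbol (94|115) = +1 (Zolotarev) agrees.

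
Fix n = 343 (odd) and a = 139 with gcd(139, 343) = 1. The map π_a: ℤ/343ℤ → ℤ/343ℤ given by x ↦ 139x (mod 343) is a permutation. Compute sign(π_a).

Trace 176: π^k(176) = [176, 111, 337, 195, 8, 83, 218] for k=0..6.
Cycle lengths of π_139 on ℤ/343ℤ: [98, 98, 98, 14, 14, 14, 2, 2, 2, 1]; 10 cycles in total.
With 10 cycles on 343 points, sign = (−1)^{343−10} = -1.
Zolotarev: (139|343) = -1, matching the cycle-count sign.

-1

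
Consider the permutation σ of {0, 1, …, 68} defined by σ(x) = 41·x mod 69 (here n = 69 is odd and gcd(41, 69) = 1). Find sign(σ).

Start at x=58: 58 → 32 → 1 → 41 → 25 → 59 → 4 → … (one orbit).
Cycle type of π: 22×2 + 11×2 + 2 + 1; total 6 cycles.
Σ(ℓ_i−1) = 69−6 = 63; sign = (−1)^63 = -1.
The Jacobi symbol (41|69) = -1 (Zolotarev) agrees.

-1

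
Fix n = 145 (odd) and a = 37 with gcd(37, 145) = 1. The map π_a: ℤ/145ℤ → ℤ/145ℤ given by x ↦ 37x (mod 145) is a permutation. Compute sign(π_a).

+1

Trace 109: π^k(109) = [109, 118, 16, 12, 9, 43, 141] for k=0..6.
Cycle lengths of π_37 on ℤ/145ℤ: [28, 28, 28, 28, 28, 4, 1]; 7 cycles in total.
Σ(ℓ_i−1) = 145−7 = 138; sign = (−1)^138 = +1.
Check: (37/145) = +1 by Zolotarev.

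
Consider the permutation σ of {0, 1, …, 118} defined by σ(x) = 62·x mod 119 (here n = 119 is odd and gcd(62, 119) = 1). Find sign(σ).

+1

Start at x=43: 43 → 48 → 1 → 62 → 36 → 90 → 106 → … (one orbit).
Cycle type of π: 16×7 + 2×3 + 1; total 11 cycles.
With 11 cycles on 119 points, sign = (−1)^{119−11} = +1.
Via Zolotarev, sign(π_{62}) = (62|119) = +1.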